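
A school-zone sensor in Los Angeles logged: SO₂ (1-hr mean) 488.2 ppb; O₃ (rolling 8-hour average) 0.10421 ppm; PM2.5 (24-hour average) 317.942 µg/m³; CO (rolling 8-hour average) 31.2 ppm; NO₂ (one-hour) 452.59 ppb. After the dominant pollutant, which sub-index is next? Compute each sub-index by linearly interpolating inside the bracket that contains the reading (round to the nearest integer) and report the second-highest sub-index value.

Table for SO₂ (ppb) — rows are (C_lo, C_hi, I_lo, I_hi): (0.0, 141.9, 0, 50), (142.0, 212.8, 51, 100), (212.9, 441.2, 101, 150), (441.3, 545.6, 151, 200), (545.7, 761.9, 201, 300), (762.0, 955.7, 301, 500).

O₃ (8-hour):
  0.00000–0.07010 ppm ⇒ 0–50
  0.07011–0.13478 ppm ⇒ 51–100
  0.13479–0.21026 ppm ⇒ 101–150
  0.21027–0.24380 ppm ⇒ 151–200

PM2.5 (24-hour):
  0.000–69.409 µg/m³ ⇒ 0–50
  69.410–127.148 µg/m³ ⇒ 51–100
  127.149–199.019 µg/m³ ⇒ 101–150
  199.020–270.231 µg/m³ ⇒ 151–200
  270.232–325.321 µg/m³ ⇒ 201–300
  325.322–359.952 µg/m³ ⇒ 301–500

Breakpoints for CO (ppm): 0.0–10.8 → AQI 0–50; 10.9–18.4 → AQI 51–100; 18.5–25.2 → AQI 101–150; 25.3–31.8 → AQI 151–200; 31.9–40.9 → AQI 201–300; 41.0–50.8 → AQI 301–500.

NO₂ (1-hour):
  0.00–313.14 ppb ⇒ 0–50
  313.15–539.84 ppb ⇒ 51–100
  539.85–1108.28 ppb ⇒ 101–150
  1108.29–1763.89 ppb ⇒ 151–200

195

SO₂: row 441.3–545.6 (AQI 151–200). (200−151)·(488.2−441.3)/(545.6−441.3) + 151 = 49·46.9/104.3 + 151 ≈ 173.03 → 173.
O₃: row 0.07011–0.13478 (AQI 51–100). (100−51)·(0.10421−0.07011)/(0.13478−0.07011) + 51 = 49·0.03410/0.06467 + 51 ≈ 76.84 → 77.
PM2.5: 317.942 ∈ [270.232, 325.321] ↔ index [201, 300].
201 + (317.942−270.232)·(300−201)/(325.321−270.232) = 201 + 47.710·99/55.089 ≈ 286.74, so AQI = 287.
CO: 31.2 ∈ [25.3, 31.8] ↔ index [151, 200].
151 + (31.2−25.3)·(200−151)/(31.8−25.3) = 151 + 5.9·49/6.5 ≈ 195.48, so AQI = 195.
NO₂: 452.59 lies in 313.15–539.84, so I_lo=51, I_hi=100, C_lo=313.15, C_hi=539.84.
(100−51)/(539.84−313.15) × (452.59−313.15) + 51 = 49/226.69 × 139.44 + 51 ≈ 81.14 → 81.
Sub-indices: SO₂→173, O₃→77, PM2.5→287, CO→195, NO₂→81. Ranked high→low: 287, 195, 173, 81, 77. Second-highest sub-index = 195.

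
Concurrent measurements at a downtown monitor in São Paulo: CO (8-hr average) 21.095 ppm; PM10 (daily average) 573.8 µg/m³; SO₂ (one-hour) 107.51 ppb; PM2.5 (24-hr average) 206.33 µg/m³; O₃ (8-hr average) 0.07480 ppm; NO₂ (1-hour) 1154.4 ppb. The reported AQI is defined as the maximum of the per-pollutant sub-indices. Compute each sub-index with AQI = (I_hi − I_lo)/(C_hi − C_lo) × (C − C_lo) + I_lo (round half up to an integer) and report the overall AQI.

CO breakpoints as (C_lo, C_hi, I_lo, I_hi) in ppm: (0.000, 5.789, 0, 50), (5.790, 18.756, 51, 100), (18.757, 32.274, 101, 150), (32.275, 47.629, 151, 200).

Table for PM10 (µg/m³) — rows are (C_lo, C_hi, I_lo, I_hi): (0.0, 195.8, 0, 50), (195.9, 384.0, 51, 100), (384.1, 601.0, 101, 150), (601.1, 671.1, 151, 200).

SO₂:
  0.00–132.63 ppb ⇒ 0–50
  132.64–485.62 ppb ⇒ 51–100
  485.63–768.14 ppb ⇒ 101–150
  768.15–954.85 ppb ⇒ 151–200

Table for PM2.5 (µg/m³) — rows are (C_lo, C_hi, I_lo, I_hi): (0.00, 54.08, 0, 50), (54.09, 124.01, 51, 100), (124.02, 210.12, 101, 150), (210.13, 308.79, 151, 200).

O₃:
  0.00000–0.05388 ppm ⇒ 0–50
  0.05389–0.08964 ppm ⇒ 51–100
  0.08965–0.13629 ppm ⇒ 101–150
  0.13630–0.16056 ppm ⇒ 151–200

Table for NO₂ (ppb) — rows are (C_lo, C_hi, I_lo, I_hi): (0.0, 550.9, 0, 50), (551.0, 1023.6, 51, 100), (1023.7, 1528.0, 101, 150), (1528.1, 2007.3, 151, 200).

CO 21.095: bracket 18.757–32.274 → index 101–150; slope 49/13.517, offset 2.338.
AQI = 101 + 49/13.517·2.338 ≈ 109.48 ⇒ 109.
PM10: row 384.1–601.0 (AQI 101–150). (150−101)·(573.8−384.1)/(601.0−384.1) + 101 = 49·189.7/216.9 + 101 ≈ 143.86 → 144.
SO₂: 107.51 lies in 0.00–132.63, so I_lo=0, I_hi=50, C_lo=0.00, C_hi=132.63.
(50−0)/(132.63−0.00) × (107.51−0.00) + 0 = 50/132.63 × 107.51 + 0 ≈ 40.53 → 41.
PM2.5: 206.33 ∈ [124.02, 210.12] ↔ index [101, 150].
101 + (206.33−124.02)·(150−101)/(210.12−124.02) = 101 + 82.31·49/86.10 ≈ 147.84, so AQI = 148.
O₃: 0.07480 ∈ [0.05389, 0.08964] ↔ index [51, 100].
51 + (0.07480−0.05389)·(100−51)/(0.08964−0.05389) = 51 + 0.02091·49/0.03575 ≈ 79.66, so AQI = 80.
NO₂ 1154.4: bracket 1023.7–1528.0 → index 101–150; slope 49/504.3, offset 130.7.
AQI = 101 + 49/504.3·130.7 ≈ 113.70 ⇒ 114.
Sub-indices: CO→109, PM10→144, SO₂→41, PM2.5→148, O₃→80, NO₂→114. Overall AQI = max = 148; dominant pollutant is PM2.5.

148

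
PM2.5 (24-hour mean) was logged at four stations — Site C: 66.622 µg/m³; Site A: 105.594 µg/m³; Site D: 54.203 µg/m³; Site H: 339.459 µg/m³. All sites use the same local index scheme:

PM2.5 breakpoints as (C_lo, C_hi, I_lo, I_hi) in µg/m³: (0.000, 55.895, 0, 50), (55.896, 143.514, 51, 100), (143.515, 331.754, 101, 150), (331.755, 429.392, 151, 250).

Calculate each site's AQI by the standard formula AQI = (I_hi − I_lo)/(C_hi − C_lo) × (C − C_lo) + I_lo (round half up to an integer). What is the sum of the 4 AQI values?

343

Site C: 66.622 ∈ [55.896, 143.514] ↔ index [51, 100].
51 + (66.622−55.896)·(100−51)/(143.514−55.896) = 51 + 10.726·49/87.618 ≈ 57.00, so AQI = 57.
Site A: 105.594 lies in 55.896–143.514, so I_lo=51, I_hi=100, C_lo=55.896, C_hi=143.514.
(100−51)/(143.514−55.896) × (105.594−55.896) + 51 = 49/87.618 × 49.698 + 51 ≈ 78.79 → 79.
Site D: row 0.000–55.895 (AQI 0–50). (50−0)·(54.203−0.000)/(55.895−0.000) + 0 = 50·54.203/55.895 + 0 ≈ 48.49 → 48.
Site H: row 331.755–429.392 (AQI 151–250). (250−151)·(339.459−331.755)/(429.392−331.755) + 151 = 99·7.704/97.637 + 151 ≈ 158.81 → 159.
AQIs: Site C=57, Site A=79, Site D=48, Site H=159. Sum = 57 + 79 + 48 + 159 = 343.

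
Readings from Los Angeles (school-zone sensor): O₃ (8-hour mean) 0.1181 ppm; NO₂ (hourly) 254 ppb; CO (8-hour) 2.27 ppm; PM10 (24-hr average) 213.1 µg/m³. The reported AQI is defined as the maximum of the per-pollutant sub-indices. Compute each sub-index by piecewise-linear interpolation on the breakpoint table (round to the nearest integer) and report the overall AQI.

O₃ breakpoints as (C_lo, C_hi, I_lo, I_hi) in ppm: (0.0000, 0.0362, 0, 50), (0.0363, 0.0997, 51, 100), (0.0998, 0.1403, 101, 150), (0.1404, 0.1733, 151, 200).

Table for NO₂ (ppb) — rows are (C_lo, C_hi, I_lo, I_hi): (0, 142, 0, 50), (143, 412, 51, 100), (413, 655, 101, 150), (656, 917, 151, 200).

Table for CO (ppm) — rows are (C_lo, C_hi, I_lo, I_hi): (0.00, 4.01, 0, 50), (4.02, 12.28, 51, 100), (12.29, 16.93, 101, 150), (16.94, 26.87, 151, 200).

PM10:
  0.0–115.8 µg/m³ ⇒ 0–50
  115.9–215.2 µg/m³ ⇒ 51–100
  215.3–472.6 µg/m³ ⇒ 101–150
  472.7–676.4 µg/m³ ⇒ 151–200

O₃: row 0.0998–0.1403 (AQI 101–150). (150−101)·(0.1181−0.0998)/(0.1403−0.0998) + 101 = 49·0.0183/0.0405 + 101 ≈ 123.14 → 123.
NO₂: 254 ∈ [143, 412] ↔ index [51, 100].
51 + (254−143)·(100−51)/(412−143) = 51 + 111·49/269 ≈ 71.22, so AQI = 71.
CO 2.27: bracket 0.00–4.01 → index 0–50; slope 50/4.01, offset 2.27.
AQI = 0 + 50/4.01·2.27 ≈ 28.30 ⇒ 28.
PM10 213.1: bracket 115.9–215.2 → index 51–100; slope 49/99.3, offset 97.2.
AQI = 51 + 49/99.3·97.2 ≈ 98.96 ⇒ 99.
Sub-indices: O₃→123, NO₂→71, CO→28, PM10→99. Overall AQI = max = 123; dominant pollutant is O₃.

123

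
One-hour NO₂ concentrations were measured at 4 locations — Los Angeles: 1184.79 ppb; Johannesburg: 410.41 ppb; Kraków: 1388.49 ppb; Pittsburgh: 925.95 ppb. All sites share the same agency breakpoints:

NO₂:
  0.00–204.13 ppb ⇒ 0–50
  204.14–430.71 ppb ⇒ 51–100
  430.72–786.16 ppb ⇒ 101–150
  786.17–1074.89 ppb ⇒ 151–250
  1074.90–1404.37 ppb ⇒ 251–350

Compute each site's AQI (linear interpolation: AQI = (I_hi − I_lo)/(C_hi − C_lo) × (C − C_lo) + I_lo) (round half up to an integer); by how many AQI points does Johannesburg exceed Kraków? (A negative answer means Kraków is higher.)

-249

Los Angeles 1184.79: bracket 1074.90–1404.37 → index 251–350; slope 99/329.47, offset 109.89.
AQI = 251 + 99/329.47·109.89 ≈ 284.02 ⇒ 284.
Johannesburg: row 204.14–430.71 (AQI 51–100). (100−51)·(410.41−204.14)/(430.71−204.14) + 51 = 49·206.27/226.57 + 51 ≈ 95.61 → 96.
Kraków: row 1074.90–1404.37 (AQI 251–350). (350−251)·(1388.49−1074.90)/(1404.37−1074.90) + 251 = 99·313.59/329.47 + 251 ≈ 345.23 → 345.
Pittsburgh: 925.95 lies in 786.17–1074.89, so I_lo=151, I_hi=250, C_lo=786.17, C_hi=1074.89.
(250−151)/(1074.89−786.17) × (925.95−786.17) + 151 = 99/288.72 × 139.78 + 151 ≈ 198.93 → 199.
AQIs: Los Angeles=284, Johannesburg=96, Kraków=345, Pittsburgh=199. Johannesburg (96) − Kraków (345) = -249.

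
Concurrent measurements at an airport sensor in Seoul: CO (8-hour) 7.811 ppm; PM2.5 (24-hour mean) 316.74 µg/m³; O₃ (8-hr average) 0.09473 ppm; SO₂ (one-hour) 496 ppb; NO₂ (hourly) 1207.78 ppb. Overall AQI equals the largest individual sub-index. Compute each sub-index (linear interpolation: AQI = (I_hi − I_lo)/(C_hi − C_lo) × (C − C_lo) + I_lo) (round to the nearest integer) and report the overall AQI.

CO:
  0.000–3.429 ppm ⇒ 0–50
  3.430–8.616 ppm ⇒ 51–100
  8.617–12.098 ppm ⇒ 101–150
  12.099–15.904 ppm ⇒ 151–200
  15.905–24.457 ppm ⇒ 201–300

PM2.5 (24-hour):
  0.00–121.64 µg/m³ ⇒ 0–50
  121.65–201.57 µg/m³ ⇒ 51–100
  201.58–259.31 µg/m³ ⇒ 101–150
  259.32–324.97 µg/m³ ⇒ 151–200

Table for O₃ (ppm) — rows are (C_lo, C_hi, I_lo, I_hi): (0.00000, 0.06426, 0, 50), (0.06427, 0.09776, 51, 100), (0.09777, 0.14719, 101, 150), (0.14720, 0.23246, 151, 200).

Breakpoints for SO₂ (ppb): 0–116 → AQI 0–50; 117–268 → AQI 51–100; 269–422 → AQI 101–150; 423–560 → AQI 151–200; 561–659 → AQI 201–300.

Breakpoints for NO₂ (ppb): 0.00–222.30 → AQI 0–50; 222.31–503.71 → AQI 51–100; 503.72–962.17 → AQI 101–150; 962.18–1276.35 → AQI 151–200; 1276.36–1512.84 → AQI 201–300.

CO: row 3.430–8.616 (AQI 51–100). (100−51)·(7.811−3.430)/(8.616−3.430) + 51 = 49·4.381/5.186 + 51 ≈ 92.39 → 92.
PM2.5: row 259.32–324.97 (AQI 151–200). (200−151)·(316.74−259.32)/(324.97−259.32) + 151 = 49·57.42/65.65 + 151 ≈ 193.86 → 194.
O₃: 0.09473 ∈ [0.06427, 0.09776] ↔ index [51, 100].
51 + (0.09473−0.06427)·(100−51)/(0.09776−0.06427) = 51 + 0.03046·49/0.03349 ≈ 95.57, so AQI = 96.
SO₂: 496 ∈ [423, 560] ↔ index [151, 200].
151 + (496−423)·(200−151)/(560−423) = 151 + 73·49/137 ≈ 177.11, so AQI = 177.
NO₂: 1207.78 ∈ [962.18, 1276.35] ↔ index [151, 200].
151 + (1207.78−962.18)·(200−151)/(1276.35−962.18) = 151 + 245.60·49/314.17 ≈ 189.31, so AQI = 189.
Sub-indices: CO→92, PM2.5→194, O₃→96, SO₂→177, NO₂→189. Overall AQI = max = 194; dominant pollutant is PM2.5.

194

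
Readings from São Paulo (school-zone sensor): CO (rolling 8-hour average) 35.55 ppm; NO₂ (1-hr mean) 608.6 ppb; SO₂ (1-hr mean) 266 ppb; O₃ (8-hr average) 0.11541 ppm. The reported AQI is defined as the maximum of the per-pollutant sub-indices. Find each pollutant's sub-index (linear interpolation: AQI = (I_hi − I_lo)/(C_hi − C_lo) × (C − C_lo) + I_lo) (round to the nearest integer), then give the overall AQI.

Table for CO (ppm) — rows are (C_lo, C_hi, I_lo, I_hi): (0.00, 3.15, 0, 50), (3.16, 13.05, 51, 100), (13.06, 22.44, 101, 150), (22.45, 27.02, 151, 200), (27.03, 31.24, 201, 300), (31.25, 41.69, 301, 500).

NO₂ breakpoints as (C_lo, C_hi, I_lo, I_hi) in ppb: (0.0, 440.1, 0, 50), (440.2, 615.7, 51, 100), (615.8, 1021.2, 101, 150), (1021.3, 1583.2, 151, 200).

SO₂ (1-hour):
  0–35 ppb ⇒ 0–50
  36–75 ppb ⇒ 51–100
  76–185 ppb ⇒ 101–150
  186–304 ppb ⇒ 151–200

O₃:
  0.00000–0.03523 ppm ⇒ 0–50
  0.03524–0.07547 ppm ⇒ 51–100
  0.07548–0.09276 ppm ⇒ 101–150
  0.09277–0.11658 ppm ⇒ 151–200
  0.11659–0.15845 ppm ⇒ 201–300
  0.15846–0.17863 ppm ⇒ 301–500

383

CO: 35.55 lies in 31.25–41.69, so I_lo=301, I_hi=500, C_lo=31.25, C_hi=41.69.
(500−301)/(41.69−31.25) × (35.55−31.25) + 301 = 199/10.44 × 4.30 + 301 ≈ 382.96 → 383.
NO₂ 608.6: bracket 440.2–615.7 → index 51–100; slope 49/175.5, offset 168.4.
AQI = 51 + 49/175.5·168.4 ≈ 98.02 ⇒ 98.
SO₂: row 186–304 (AQI 151–200). (200−151)·(266−186)/(304−186) + 151 = 49·80/118 + 151 ≈ 184.22 → 184.
O₃: row 0.09277–0.11658 (AQI 151–200). (200−151)·(0.11541−0.09277)/(0.11658−0.09277) + 151 = 49·0.02264/0.02381 + 151 ≈ 197.59 → 198.
Sub-indices: CO→383, NO₂→98, SO₂→184, O₃→198. Overall AQI = max = 383; dominant pollutant is CO.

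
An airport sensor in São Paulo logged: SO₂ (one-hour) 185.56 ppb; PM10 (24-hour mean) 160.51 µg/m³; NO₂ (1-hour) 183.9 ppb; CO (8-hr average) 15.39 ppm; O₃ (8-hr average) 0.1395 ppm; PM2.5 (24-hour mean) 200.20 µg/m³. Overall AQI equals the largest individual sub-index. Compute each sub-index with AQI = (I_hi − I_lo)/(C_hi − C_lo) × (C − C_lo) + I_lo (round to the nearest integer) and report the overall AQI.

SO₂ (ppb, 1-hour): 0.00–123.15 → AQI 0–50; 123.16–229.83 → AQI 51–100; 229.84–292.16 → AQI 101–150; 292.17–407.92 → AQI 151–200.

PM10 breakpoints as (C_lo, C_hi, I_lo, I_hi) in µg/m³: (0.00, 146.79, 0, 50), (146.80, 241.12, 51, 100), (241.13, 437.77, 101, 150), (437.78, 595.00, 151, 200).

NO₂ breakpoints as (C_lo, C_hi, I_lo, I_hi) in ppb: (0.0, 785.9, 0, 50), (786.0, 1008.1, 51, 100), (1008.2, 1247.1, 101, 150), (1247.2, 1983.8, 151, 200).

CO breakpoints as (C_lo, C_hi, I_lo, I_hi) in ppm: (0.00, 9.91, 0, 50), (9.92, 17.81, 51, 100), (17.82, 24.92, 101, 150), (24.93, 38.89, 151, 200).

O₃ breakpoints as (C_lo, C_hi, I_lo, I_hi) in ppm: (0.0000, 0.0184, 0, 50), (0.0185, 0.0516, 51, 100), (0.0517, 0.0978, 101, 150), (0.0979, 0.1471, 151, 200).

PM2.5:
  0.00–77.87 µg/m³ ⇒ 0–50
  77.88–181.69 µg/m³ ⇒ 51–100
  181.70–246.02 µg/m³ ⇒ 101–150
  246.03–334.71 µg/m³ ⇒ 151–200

SO₂: row 123.16–229.83 (AQI 51–100). (100−51)·(185.56−123.16)/(229.83−123.16) + 51 = 49·62.40/106.67 + 51 ≈ 79.66 → 80.
PM10 160.51: bracket 146.80–241.12 → index 51–100; slope 49/94.32, offset 13.71.
AQI = 51 + 49/94.32·13.71 ≈ 58.12 ⇒ 58.
NO₂ 183.9: bracket 0.0–785.9 → index 0–50; slope 50/785.9, offset 183.9.
AQI = 0 + 50/785.9·183.9 ≈ 11.70 ⇒ 12.
CO: 15.39 ∈ [9.92, 17.81] ↔ index [51, 100].
51 + (15.39−9.92)·(100−51)/(17.81−9.92) = 51 + 5.47·49/7.89 ≈ 84.97, so AQI = 85.
O₃: 0.1395 ∈ [0.0979, 0.1471] ↔ index [151, 200].
151 + (0.1395−0.0979)·(200−151)/(0.1471−0.0979) = 151 + 0.0416·49/0.0492 ≈ 192.43, so AQI = 192.
PM2.5: 200.20 lies in 181.70–246.02, so I_lo=101, I_hi=150, C_lo=181.70, C_hi=246.02.
(150−101)/(246.02−181.70) × (200.20−181.70) + 101 = 49/64.32 × 18.50 + 101 ≈ 115.09 → 115.
Sub-indices: SO₂→80, PM10→58, NO₂→12, CO→85, O₃→192, PM2.5→115. Overall AQI = max = 192; dominant pollutant is O₃.

192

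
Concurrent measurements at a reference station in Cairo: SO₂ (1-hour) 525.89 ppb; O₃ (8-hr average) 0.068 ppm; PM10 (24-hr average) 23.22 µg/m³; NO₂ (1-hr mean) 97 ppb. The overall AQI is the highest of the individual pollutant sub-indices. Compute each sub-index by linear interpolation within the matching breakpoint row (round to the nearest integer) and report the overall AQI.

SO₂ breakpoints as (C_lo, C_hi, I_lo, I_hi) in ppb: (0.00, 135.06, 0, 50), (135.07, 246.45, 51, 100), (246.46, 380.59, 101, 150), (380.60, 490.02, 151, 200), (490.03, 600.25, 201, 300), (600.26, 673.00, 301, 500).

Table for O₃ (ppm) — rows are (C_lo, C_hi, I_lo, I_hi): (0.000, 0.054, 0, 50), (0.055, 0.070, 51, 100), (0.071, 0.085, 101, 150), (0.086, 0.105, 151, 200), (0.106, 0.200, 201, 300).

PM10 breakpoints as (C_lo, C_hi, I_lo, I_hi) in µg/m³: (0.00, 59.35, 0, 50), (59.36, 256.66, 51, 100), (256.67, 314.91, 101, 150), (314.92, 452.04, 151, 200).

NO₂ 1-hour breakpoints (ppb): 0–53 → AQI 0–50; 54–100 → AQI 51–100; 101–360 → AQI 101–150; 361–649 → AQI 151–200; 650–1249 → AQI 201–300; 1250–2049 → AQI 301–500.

233

SO₂ 525.89: bracket 490.03–600.25 → index 201–300; slope 99/110.22, offset 35.86.
AQI = 201 + 99/110.22·35.86 ≈ 233.21 ⇒ 233.
O₃ 0.068: bracket 0.055–0.070 → index 51–100; slope 49/0.015, offset 0.013.
AQI = 51 + 49/0.015·0.013 ≈ 93.47 ⇒ 93.
PM10: 23.22 lies in 0.00–59.35, so I_lo=0, I_hi=50, C_lo=0.00, C_hi=59.35.
(50−0)/(59.35−0.00) × (23.22−0.00) + 0 = 50/59.35 × 23.22 + 0 ≈ 19.56 → 20.
NO₂: 97 ∈ [54, 100] ↔ index [51, 100].
51 + (97−54)·(100−51)/(100−54) = 51 + 43·49/46 ≈ 96.80, so AQI = 97.
Sub-indices: SO₂→233, O₃→93, PM10→20, NO₂→97. Overall AQI = max = 233; dominant pollutant is SO₂.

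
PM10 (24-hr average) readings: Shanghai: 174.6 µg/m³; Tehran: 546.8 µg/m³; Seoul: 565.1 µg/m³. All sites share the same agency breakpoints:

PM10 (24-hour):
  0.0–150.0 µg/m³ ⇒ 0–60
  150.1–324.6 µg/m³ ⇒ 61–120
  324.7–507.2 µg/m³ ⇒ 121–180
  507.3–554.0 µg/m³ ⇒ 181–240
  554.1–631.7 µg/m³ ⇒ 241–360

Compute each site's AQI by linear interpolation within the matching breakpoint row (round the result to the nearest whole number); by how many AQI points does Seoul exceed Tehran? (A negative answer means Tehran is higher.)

27

Shanghai: row 150.1–324.6 (AQI 61–120). (120−61)·(174.6−150.1)/(324.6−150.1) + 61 = 59·24.5/174.5 + 61 ≈ 69.28 → 69.
Tehran: row 507.3–554.0 (AQI 181–240). (240−181)·(546.8−507.3)/(554.0−507.3) + 181 = 59·39.5/46.7 + 181 ≈ 230.90 → 231.
Seoul: 565.1 lies in 554.1–631.7, so I_lo=241, I_hi=360, C_lo=554.1, C_hi=631.7.
(360−241)/(631.7−554.1) × (565.1−554.1) + 241 = 119/77.6 × 11.0 + 241 ≈ 257.87 → 258.
AQIs: Shanghai=69, Tehran=231, Seoul=258. Seoul (258) − Tehran (231) = 27.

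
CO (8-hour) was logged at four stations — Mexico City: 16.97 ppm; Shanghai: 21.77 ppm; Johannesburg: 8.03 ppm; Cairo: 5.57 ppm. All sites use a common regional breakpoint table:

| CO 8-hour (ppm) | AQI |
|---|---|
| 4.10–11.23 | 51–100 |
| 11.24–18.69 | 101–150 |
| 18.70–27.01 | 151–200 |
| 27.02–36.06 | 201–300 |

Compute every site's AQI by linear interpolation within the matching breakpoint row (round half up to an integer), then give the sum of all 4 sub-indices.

447

Mexico City: 16.97 ∈ [11.24, 18.69] ↔ index [101, 150].
101 + (16.97−11.24)·(150−101)/(18.69−11.24) = 101 + 5.73·49/7.45 ≈ 138.69, so AQI = 139.
Shanghai: 21.77 ∈ [18.70, 27.01] ↔ index [151, 200].
151 + (21.77−18.70)·(200−151)/(27.01−18.70) = 151 + 3.07·49/8.31 ≈ 169.10, so AQI = 169.
Johannesburg: 8.03 ∈ [4.10, 11.23] ↔ index [51, 100].
51 + (8.03−4.10)·(100−51)/(11.23−4.10) = 51 + 3.93·49/7.13 ≈ 78.01, so AQI = 78.
Cairo 5.57: bracket 4.10–11.23 → index 51–100; slope 49/7.13, offset 1.47.
AQI = 51 + 49/7.13·1.47 ≈ 61.10 ⇒ 61.
AQIs: Mexico City=139, Shanghai=169, Johannesburg=78, Cairo=61. Sum = 139 + 169 + 78 + 61 = 447.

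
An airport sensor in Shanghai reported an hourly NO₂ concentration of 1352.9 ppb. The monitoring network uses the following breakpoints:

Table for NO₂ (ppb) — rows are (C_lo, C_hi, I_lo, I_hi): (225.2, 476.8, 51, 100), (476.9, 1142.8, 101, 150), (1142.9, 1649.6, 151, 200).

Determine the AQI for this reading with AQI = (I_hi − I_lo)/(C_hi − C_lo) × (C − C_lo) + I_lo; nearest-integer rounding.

NO₂ 1352.9: bracket 1142.9–1649.6 → index 151–200; slope 49/506.7, offset 210.0.
AQI = 151 + 49/506.7·210.0 ≈ 171.31 ⇒ 171.
AQI 171 falls in the Unhealthy category.

171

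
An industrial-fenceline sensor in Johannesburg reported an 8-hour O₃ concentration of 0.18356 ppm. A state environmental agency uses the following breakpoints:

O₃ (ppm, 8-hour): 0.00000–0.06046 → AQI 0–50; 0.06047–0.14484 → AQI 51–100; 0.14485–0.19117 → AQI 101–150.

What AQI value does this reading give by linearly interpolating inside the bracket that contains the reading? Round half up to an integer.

142

O₃: 0.18356 ∈ [0.14485, 0.19117] ↔ index [101, 150].
101 + (0.18356−0.14485)·(150−101)/(0.19117−0.14485) = 101 + 0.03871·49/0.04632 ≈ 141.95, so AQI = 142.
AQI 142 falls in the Unhealthy for Sensitive Groups category.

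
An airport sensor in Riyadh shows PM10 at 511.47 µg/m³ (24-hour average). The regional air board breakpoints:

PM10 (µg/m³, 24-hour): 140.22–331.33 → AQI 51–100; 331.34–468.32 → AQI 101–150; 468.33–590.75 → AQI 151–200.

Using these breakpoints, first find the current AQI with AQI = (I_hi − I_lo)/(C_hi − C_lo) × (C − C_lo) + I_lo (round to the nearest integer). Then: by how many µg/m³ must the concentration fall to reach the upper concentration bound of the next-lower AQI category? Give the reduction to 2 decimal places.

PM10: 511.47 lies in 468.33–590.75, so I_lo=151, I_hi=200, C_lo=468.33, C_hi=590.75.
(200−151)/(590.75−468.33) × (511.47−468.33) + 151 = 49/122.42 × 43.14 + 151 ≈ 168.27 → 168.
Current AQI 168 is in the Unhealthy range (151–200). The next-lower category tops out at AQI 150, whose upper concentration bound is 468.32 µg/m³.
Reduction needed = 511.47 − 468.32 = 43.15 µg/m³.

43.15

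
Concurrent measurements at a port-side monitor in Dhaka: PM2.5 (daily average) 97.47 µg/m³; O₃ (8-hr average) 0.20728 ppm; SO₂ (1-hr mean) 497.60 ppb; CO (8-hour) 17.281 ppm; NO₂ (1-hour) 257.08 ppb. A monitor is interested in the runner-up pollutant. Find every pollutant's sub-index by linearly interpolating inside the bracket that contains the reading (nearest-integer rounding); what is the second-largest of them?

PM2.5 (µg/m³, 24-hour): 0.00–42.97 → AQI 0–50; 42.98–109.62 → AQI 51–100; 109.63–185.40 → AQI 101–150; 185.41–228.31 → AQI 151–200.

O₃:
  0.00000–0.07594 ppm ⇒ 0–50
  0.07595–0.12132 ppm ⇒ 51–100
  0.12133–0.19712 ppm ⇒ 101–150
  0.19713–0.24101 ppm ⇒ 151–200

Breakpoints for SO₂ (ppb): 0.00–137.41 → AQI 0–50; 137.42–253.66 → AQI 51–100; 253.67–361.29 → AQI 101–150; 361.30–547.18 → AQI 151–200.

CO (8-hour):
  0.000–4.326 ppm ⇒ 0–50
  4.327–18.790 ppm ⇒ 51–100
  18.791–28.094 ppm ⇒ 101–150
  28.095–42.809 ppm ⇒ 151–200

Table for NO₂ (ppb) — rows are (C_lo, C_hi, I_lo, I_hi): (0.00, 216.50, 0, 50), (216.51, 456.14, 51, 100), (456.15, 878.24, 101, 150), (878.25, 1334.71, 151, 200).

PM2.5: 97.47 lies in 42.98–109.62, so I_lo=51, I_hi=100, C_lo=42.98, C_hi=109.62.
(100−51)/(109.62−42.98) × (97.47−42.98) + 51 = 49/66.64 × 54.49 + 51 ≈ 91.07 → 91.
O₃: 0.20728 ∈ [0.19713, 0.24101] ↔ index [151, 200].
151 + (0.20728−0.19713)·(200−151)/(0.24101−0.19713) = 151 + 0.01015·49/0.04388 ≈ 162.33, so AQI = 162.
SO₂ 497.60: bracket 361.30–547.18 → index 151–200; slope 49/185.88, offset 136.30.
AQI = 151 + 49/185.88·136.30 ≈ 186.93 ⇒ 187.
CO: row 4.327–18.790 (AQI 51–100). (100−51)·(17.281−4.327)/(18.790−4.327) + 51 = 49·12.954/14.463 + 51 ≈ 94.89 → 95.
NO₂ 257.08: bracket 216.51–456.14 → index 51–100; slope 49/239.63, offset 40.57.
AQI = 51 + 49/239.63·40.57 ≈ 59.30 ⇒ 59.
Sub-indices: PM2.5→91, O₃→162, SO₂→187, CO→95, NO₂→59. Ranked high→low: 187, 162, 95, 91, 59. Second-highest sub-index = 162.

162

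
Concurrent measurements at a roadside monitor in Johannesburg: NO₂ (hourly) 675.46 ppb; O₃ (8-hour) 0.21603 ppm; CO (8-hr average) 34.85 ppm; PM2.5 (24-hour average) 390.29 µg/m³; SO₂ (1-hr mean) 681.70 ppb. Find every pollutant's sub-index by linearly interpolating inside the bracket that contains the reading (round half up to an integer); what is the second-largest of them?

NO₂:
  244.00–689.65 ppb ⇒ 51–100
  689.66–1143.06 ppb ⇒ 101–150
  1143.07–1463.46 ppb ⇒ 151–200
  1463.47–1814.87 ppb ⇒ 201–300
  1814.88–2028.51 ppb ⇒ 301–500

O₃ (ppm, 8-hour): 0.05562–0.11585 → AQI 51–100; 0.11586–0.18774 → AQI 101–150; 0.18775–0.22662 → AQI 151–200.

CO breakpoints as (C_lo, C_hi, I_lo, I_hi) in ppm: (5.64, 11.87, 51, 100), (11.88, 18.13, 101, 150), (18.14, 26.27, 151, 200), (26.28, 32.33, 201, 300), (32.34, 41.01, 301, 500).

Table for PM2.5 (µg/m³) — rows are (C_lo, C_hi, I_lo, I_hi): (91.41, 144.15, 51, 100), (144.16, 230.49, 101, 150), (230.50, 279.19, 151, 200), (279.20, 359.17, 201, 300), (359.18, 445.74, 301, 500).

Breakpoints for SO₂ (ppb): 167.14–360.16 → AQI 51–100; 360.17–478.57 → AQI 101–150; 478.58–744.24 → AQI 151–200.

359

NO₂: 675.46 ∈ [244.00, 689.65] ↔ index [51, 100].
51 + (675.46−244.00)·(100−51)/(689.65−244.00) = 51 + 431.46·49/445.65 ≈ 98.44, so AQI = 98.
O₃: 0.21603 ∈ [0.18775, 0.22662] ↔ index [151, 200].
151 + (0.21603−0.18775)·(200−151)/(0.22662−0.18775) = 151 + 0.02828·49/0.03887 ≈ 186.65, so AQI = 187.
CO: 34.85 lies in 32.34–41.01, so I_lo=301, I_hi=500, C_lo=32.34, C_hi=41.01.
(500−301)/(41.01−32.34) × (34.85−32.34) + 301 = 199/8.67 × 2.51 + 301 ≈ 358.61 → 359.
PM2.5 390.29: bracket 359.18–445.74 → index 301–500; slope 199/86.56, offset 31.11.
AQI = 301 + 199/86.56·31.11 ≈ 372.52 ⇒ 373.
SO₂: 681.70 lies in 478.58–744.24, so I_lo=151, I_hi=200, C_lo=478.58, C_hi=744.24.
(200−151)/(744.24−478.58) × (681.70−478.58) + 151 = 49/265.66 × 203.12 + 151 ≈ 188.46 → 188.
Sub-indices: NO₂→98, O₃→187, CO→359, PM2.5→373, SO₂→188. Ranked high→low: 373, 359, 188, 187, 98. Second-highest sub-index = 359.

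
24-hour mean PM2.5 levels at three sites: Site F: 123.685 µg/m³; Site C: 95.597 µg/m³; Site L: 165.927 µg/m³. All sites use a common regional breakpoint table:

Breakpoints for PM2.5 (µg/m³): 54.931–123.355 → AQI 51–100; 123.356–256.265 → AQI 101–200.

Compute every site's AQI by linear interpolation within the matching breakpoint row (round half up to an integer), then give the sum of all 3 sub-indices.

314

Site F: row 123.356–256.265 (AQI 101–200). (200−101)·(123.685−123.356)/(256.265−123.356) + 101 = 99·0.329/132.909 + 101 ≈ 101.25 → 101.
Site C 95.597: bracket 54.931–123.355 → index 51–100; slope 49/68.424, offset 40.666.
AQI = 51 + 49/68.424·40.666 ≈ 80.12 ⇒ 80.
Site L 165.927: bracket 123.356–256.265 → index 101–200; slope 99/132.909, offset 42.571.
AQI = 101 + 99/132.909·42.571 ≈ 132.71 ⇒ 133.
AQIs: Site F=101, Site C=80, Site L=133. Sum = 101 + 80 + 133 = 314.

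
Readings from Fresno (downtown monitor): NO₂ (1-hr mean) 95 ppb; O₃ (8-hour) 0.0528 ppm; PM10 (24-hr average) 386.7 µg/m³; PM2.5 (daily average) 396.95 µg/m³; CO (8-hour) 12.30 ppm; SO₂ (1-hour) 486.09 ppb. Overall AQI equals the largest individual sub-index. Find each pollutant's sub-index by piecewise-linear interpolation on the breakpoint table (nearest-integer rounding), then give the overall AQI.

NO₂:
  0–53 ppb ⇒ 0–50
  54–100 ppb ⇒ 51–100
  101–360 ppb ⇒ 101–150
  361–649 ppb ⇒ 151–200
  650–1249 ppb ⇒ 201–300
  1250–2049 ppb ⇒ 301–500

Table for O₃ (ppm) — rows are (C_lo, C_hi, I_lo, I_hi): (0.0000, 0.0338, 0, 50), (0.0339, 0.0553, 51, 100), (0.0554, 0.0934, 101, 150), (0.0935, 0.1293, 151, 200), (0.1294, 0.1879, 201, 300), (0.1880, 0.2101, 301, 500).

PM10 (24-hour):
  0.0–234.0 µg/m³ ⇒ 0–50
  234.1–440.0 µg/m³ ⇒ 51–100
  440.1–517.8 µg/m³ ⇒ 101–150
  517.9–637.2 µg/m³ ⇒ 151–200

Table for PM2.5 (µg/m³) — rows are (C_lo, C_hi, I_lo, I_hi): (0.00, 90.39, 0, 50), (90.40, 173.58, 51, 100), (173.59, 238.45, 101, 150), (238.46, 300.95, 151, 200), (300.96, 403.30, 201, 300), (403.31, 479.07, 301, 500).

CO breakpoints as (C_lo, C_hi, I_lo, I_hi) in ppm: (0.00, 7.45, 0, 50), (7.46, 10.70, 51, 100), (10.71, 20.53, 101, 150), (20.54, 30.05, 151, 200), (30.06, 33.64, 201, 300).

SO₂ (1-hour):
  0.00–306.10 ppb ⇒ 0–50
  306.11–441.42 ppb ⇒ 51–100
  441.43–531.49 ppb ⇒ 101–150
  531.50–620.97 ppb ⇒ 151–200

294

NO₂: 95 ∈ [54, 100] ↔ index [51, 100].
51 + (95−54)·(100−51)/(100−54) = 51 + 41·49/46 ≈ 94.67, so AQI = 95.
O₃: 0.0528 lies in 0.0339–0.0553, so I_lo=51, I_hi=100, C_lo=0.0339, C_hi=0.0553.
(100−51)/(0.0553−0.0339) × (0.0528−0.0339) + 51 = 49/0.0214 × 0.0189 + 51 ≈ 94.28 → 94.
PM10: row 234.1–440.0 (AQI 51–100). (100−51)·(386.7−234.1)/(440.0−234.1) + 51 = 49·152.6/205.9 + 51 ≈ 87.32 → 87.
PM2.5: row 300.96–403.30 (AQI 201–300). (300−201)·(396.95−300.96)/(403.30−300.96) + 201 = 99·95.99/102.34 + 201 ≈ 293.86 → 294.
CO: 12.30 lies in 10.71–20.53, so I_lo=101, I_hi=150, C_lo=10.71, C_hi=20.53.
(150−101)/(20.53−10.71) × (12.30−10.71) + 101 = 49/9.82 × 1.59 + 101 ≈ 108.93 → 109.
SO₂: 486.09 lies in 441.43–531.49, so I_lo=101, I_hi=150, C_lo=441.43, C_hi=531.49.
(150−101)/(531.49−441.43) × (486.09−441.43) + 101 = 49/90.06 × 44.66 + 101 ≈ 125.30 → 125.
Sub-indices: NO₂→95, O₃→94, PM10→87, PM2.5→294, CO→109, SO₂→125. Overall AQI = max = 294; dominant pollutant is PM2.5.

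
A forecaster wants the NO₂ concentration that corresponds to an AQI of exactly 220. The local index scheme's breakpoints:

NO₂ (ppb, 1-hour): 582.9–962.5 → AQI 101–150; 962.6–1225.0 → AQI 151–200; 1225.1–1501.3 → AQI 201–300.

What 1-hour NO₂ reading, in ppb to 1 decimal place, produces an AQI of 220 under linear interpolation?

1278.1

AQI 220 lies in the 201–300 band, which corresponds to 1225.1–1501.3 ppb.
C = 1225.1 + (220−201)×(1501.3−1225.1)/(300−201) = 1225.1 + 19×276.2/99 ≈ 1278.108 ppb → 1278.1 ppb to 1 dp.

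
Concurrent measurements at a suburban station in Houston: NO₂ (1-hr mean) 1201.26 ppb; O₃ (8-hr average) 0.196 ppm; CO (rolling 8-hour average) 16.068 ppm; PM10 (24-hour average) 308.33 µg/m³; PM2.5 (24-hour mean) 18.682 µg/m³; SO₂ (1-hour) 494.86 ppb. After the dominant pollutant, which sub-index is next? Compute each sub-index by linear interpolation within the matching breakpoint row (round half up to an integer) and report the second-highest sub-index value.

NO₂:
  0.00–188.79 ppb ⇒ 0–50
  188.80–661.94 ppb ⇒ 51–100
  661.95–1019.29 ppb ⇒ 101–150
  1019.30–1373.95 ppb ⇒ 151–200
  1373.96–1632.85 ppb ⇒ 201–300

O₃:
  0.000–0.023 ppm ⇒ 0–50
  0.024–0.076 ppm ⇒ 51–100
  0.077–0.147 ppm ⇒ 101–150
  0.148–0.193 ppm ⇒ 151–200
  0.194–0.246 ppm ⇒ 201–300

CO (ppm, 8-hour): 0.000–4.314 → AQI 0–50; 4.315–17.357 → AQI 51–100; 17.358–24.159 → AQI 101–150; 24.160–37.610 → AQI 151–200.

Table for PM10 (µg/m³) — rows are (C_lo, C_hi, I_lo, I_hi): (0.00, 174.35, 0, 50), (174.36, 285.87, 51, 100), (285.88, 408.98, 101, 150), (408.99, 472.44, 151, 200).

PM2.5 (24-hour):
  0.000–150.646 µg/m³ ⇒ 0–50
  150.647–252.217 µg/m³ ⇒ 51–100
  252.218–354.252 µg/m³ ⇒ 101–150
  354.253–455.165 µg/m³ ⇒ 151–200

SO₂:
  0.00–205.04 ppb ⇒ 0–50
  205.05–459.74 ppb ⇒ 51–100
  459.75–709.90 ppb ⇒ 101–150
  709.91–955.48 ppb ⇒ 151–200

176

NO₂: 1201.26 lies in 1019.30–1373.95, so I_lo=151, I_hi=200, C_lo=1019.30, C_hi=1373.95.
(200−151)/(1373.95−1019.30) × (1201.26−1019.30) + 151 = 49/354.65 × 181.96 + 151 ≈ 176.14 → 176.
O₃ 0.196: bracket 0.194–0.246 → index 201–300; slope 99/0.052, offset 0.002.
AQI = 201 + 99/0.052·0.002 ≈ 204.81 ⇒ 205.
CO 16.068: bracket 4.315–17.357 → index 51–100; slope 49/13.042, offset 11.753.
AQI = 51 + 49/13.042·11.753 ≈ 95.16 ⇒ 95.
PM10: row 285.88–408.98 (AQI 101–150). (150−101)·(308.33−285.88)/(408.98−285.88) + 101 = 49·22.45/123.10 + 101 ≈ 109.94 → 110.
PM2.5 18.682: bracket 0.000–150.646 → index 0–50; slope 50/150.646, offset 18.682.
AQI = 0 + 50/150.646·18.682 ≈ 6.20 ⇒ 6.
SO₂: row 459.75–709.90 (AQI 101–150). (150−101)·(494.86−459.75)/(709.90−459.75) + 101 = 49·35.11/250.15 + 101 ≈ 107.88 → 108.
Sub-indices: NO₂→176, O₃→205, CO→95, PM10→110, PM2.5→6, SO₂→108. Ranked high→low: 205, 176, 110, 108, 95, 6. Second-highest sub-index = 176.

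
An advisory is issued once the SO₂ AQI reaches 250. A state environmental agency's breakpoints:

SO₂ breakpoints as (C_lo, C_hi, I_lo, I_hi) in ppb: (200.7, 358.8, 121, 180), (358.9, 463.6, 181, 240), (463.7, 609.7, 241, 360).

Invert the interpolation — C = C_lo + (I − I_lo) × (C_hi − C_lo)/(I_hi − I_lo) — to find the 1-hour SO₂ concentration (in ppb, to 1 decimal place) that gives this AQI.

474.7

AQI 250 lies in the 241–360 band, which corresponds to 463.7–609.7 ppb.
C = 463.7 + (250−241)×(609.7−463.7)/(360−241) = 463.7 + 9×146.0/119 ≈ 474.742 ppb → 474.7 ppb to 1 dp.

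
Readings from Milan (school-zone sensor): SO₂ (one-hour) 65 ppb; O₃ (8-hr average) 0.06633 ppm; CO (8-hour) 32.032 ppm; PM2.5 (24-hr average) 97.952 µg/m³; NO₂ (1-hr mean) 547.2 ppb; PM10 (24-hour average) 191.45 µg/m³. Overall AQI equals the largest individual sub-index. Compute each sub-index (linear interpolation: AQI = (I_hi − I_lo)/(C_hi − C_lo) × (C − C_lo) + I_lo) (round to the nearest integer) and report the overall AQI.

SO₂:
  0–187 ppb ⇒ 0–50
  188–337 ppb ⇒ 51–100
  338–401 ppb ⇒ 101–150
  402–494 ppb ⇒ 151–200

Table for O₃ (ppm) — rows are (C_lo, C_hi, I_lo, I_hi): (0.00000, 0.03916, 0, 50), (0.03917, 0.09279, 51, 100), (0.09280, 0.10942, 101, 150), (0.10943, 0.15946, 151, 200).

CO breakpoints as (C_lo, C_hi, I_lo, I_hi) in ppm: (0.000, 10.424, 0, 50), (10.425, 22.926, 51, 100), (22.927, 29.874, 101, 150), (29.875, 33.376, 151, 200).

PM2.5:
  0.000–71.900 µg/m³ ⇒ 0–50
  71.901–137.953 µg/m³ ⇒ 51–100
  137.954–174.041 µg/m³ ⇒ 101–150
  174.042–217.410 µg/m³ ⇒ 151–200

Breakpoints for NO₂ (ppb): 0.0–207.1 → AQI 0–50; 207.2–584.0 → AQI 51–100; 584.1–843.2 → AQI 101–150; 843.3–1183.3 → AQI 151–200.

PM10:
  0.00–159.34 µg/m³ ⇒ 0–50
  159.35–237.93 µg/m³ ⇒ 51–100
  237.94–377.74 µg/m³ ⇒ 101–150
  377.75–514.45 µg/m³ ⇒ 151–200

181

SO₂: 65 ∈ [0, 187] ↔ index [0, 50].
0 + (65−0)·(50−0)/(187−0) = 0 + 65·50/187 ≈ 17.38, so AQI = 17.
O₃: 0.06633 lies in 0.03917–0.09279, so I_lo=51, I_hi=100, C_lo=0.03917, C_hi=0.09279.
(100−51)/(0.09279−0.03917) × (0.06633−0.03917) + 51 = 49/0.05362 × 0.02716 + 51 ≈ 75.82 → 76.
CO: 32.032 ∈ [29.875, 33.376] ↔ index [151, 200].
151 + (32.032−29.875)·(200−151)/(33.376−29.875) = 151 + 2.157·49/3.501 ≈ 181.19, so AQI = 181.
PM2.5 97.952: bracket 71.901–137.953 → index 51–100; slope 49/66.052, offset 26.051.
AQI = 51 + 49/66.052·26.051 ≈ 70.33 ⇒ 70.
NO₂ 547.2: bracket 207.2–584.0 → index 51–100; slope 49/376.8, offset 340.0.
AQI = 51 + 49/376.8·340.0 ≈ 95.21 ⇒ 95.
PM10 191.45: bracket 159.35–237.93 → index 51–100; slope 49/78.58, offset 32.10.
AQI = 51 + 49/78.58·32.10 ≈ 71.02 ⇒ 71.
Sub-indices: SO₂→17, O₃→76, CO→181, PM2.5→70, NO₂→95, PM10→71. Overall AQI = max = 181; dominant pollutant is CO.
AQI 181: Unhealthy.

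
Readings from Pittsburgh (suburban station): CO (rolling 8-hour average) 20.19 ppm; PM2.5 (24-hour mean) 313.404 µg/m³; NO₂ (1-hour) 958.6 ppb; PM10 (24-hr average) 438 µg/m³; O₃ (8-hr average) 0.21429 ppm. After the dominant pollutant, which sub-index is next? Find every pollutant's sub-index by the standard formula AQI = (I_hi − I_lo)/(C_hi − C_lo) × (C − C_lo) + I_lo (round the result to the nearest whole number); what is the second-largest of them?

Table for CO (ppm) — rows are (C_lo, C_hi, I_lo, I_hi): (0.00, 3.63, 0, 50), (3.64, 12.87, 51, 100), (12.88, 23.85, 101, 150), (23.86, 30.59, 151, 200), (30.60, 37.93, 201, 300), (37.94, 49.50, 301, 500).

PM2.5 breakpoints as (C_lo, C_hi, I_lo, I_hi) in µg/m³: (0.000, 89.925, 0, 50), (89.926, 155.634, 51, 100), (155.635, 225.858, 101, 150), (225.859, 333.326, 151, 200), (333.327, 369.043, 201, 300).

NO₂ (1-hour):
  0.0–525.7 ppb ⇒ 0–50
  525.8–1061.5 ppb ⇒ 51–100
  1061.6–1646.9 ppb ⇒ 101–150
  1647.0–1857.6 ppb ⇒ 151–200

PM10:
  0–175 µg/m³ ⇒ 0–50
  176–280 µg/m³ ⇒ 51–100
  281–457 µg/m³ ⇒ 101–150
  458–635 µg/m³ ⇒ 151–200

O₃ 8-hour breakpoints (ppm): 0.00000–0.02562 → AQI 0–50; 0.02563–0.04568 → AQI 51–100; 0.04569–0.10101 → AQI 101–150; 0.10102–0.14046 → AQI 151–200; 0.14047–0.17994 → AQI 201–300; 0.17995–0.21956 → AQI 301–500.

191

CO: 20.19 lies in 12.88–23.85, so I_lo=101, I_hi=150, C_lo=12.88, C_hi=23.85.
(150−101)/(23.85−12.88) × (20.19−12.88) + 101 = 49/10.97 × 7.31 + 101 ≈ 133.65 → 134.
PM2.5: 313.404 lies in 225.859–333.326, so I_lo=151, I_hi=200, C_lo=225.859, C_hi=333.326.
(200−151)/(333.326−225.859) × (313.404−225.859) + 151 = 49/107.467 × 87.545 + 151 ≈ 190.92 → 191.
NO₂: row 525.8–1061.5 (AQI 51–100). (100−51)·(958.6−525.8)/(1061.5−525.8) + 51 = 49·432.8/535.7 + 51 ≈ 90.59 → 91.
PM10: 438 lies in 281–457, so I_lo=101, I_hi=150, C_lo=281, C_hi=457.
(150−101)/(457−281) × (438−281) + 101 = 49/176 × 157 + 101 ≈ 144.71 → 145.
O₃: 0.21429 lies in 0.17995–0.21956, so I_lo=301, I_hi=500, C_lo=0.17995, C_hi=0.21956.
(500−301)/(0.21956−0.17995) × (0.21429−0.17995) + 301 = 199/0.03961 × 0.03434 + 301 ≈ 473.52 → 474.
Sub-indices: CO→134, PM2.5→191, NO₂→91, PM10→145, O₃→474. Ranked high→low: 474, 191, 145, 134, 91. Second-highest sub-index = 191.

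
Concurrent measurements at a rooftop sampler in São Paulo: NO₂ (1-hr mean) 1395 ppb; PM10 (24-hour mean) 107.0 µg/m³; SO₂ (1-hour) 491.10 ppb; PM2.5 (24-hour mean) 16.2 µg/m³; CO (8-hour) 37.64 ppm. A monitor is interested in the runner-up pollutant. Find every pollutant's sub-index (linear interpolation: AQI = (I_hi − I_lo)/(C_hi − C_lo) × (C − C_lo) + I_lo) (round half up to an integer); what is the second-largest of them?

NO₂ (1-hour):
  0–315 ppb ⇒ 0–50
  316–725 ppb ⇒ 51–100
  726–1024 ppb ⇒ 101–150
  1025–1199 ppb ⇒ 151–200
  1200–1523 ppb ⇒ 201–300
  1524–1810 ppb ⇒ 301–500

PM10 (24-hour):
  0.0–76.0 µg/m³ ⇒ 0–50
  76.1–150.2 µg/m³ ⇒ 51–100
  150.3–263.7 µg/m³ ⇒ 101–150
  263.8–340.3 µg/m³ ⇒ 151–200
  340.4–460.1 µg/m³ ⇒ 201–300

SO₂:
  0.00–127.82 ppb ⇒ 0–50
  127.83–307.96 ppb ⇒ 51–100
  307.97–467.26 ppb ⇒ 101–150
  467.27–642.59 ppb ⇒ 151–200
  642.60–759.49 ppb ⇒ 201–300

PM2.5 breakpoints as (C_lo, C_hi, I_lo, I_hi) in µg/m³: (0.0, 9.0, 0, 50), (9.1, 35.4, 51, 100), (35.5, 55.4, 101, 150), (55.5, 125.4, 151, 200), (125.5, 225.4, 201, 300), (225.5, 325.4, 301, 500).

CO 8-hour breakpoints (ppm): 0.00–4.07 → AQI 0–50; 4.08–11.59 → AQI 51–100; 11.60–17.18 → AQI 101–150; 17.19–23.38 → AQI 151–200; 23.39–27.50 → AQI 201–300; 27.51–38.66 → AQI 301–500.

261

NO₂: row 1200–1523 (AQI 201–300). (300−201)·(1395−1200)/(1523−1200) + 201 = 99·195/323 + 201 ≈ 260.77 → 261.
PM10: 107.0 lies in 76.1–150.2, so I_lo=51, I_hi=100, C_lo=76.1, C_hi=150.2.
(100−51)/(150.2−76.1) × (107.0−76.1) + 51 = 49/74.1 × 30.9 + 51 ≈ 71.43 → 71.
SO₂: 491.10 lies in 467.27–642.59, so I_lo=151, I_hi=200, C_lo=467.27, C_hi=642.59.
(200−151)/(642.59−467.27) × (491.10−467.27) + 151 = 49/175.32 × 23.83 + 151 ≈ 157.66 → 158.
PM2.5: row 9.1–35.4 (AQI 51–100). (100−51)·(16.2−9.1)/(35.4−9.1) + 51 = 49·7.1/26.3 + 51 ≈ 64.23 → 64.
CO: row 27.51–38.66 (AQI 301–500). (500−301)·(37.64−27.51)/(38.66−27.51) + 301 = 199·10.13/11.15 + 301 ≈ 481.80 → 482.
Sub-indices: NO₂→261, PM10→71, SO₂→158, PM2.5→64, CO→482. Ranked high→low: 482, 261, 158, 71, 64. Second-highest sub-index = 261.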